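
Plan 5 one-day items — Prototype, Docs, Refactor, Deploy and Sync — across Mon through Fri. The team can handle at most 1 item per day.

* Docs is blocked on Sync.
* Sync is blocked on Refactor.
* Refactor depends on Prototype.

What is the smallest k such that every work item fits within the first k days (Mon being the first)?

5

The precedence chain requires at least 4 distinct days.
With at most 1 per day and 5 work items, at least 5 days are needed.
5 works (last occupied day: Fri): for example Deploy in Fri, Prototype in Mon, Docs in Thu, Sync in Wed, Refactor in Tue.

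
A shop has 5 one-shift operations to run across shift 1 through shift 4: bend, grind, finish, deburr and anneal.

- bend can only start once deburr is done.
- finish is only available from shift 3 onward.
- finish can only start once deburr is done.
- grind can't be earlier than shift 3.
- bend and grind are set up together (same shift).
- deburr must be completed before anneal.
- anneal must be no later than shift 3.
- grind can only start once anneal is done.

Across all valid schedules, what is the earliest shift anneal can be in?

shift 2

Precedence pushes anneal to at least shift 2; anneal's own window allows nothing later than shift 3.
anneal at shift 2 is achievable: bend in shift 3; grind in shift 3; deburr in shift 1; finish in shift 3; anneal in shift 2.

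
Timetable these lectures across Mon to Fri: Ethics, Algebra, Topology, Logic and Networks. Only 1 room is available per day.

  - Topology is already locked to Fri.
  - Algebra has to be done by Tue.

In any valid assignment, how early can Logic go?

Logic at Mon is achievable: Topology -> Fri; Ethics -> Wed; Networks -> Thu; Logic -> Mon; Algebra -> Tue.

Mon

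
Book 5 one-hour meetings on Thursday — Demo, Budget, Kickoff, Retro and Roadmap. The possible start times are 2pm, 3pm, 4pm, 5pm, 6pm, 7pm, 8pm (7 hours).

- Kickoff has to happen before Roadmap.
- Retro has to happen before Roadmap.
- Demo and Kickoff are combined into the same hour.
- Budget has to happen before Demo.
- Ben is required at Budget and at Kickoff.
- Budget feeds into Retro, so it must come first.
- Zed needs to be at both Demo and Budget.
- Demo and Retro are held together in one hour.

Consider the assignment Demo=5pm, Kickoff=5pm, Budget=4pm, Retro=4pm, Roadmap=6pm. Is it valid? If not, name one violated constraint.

Budget feeds into Retro, so it must come first — violated.
Ben is required at Budget and at Kickoff — holds.
Demo and Retro are held together in one hour — violated.
Budget has to happen before Demo — holds.
Retro has to happen before Roadmap — holds.
Kickoff has to happen before Roadmap — holds.
Demo and Kickoff are combined into the same hour — holds.
Zed needs to be at both Demo and Budget — holds.

No. Demo and Retro are held together in one hour is not satisfied.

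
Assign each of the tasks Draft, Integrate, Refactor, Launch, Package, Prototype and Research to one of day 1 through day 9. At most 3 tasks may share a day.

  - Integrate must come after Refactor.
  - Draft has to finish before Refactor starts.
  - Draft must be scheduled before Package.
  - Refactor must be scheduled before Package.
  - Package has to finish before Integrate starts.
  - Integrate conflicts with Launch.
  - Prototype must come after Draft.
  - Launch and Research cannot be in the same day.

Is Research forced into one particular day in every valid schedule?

No

Research can be day 1 (e.g. Research=day 1; Package=day 3; Prototype=day 2; Integrate=day 4; Launch=day 2; Refactor=day 2; Draft=day 1) or day 2 (e.g. Package=day 3, Draft=day 1, Prototype=day 2, Refactor=day 2, Launch=day 1, Research=day 2, Integrate=day 4).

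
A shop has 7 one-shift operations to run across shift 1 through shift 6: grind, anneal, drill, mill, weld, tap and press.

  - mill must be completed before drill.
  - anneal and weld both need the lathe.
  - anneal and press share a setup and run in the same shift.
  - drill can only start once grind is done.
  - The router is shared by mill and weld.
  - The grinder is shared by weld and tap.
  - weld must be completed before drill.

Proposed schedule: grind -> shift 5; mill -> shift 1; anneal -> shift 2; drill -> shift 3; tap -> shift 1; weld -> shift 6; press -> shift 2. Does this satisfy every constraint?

drill can only start once grind is done — violated.
mill must be completed before drill — holds.
anneal and press share a setup and run in the same shift — holds.
The router is shared by mill and weld — holds.
anneal and weld both need the lathe — holds.
weld must be completed before drill — violated.
The grinder is shared by weld and tap — holds.

No. weld must be completed before drill is not satisfied.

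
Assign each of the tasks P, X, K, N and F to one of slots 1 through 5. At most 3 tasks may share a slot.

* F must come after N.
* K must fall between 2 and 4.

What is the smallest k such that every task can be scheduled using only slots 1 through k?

The precedence chain requires at least 2 distinct slots.
With at most 3 per slot and 5 tasks, at least 2 slots are needed.
2 works (last occupied slot: 2): for example K=2; N=1; F=2; P=1; X=1.

2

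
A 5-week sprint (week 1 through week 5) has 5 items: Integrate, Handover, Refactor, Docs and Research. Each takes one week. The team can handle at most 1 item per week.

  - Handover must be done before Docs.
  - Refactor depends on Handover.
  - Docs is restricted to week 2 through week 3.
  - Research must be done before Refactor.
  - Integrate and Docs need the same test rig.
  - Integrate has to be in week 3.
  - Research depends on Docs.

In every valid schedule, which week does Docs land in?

week 2

Docs's window is week 2–week 3.
Integrate is fixed at week 3, and Docs can't share a week with Integrate.
So Docs must be week 2.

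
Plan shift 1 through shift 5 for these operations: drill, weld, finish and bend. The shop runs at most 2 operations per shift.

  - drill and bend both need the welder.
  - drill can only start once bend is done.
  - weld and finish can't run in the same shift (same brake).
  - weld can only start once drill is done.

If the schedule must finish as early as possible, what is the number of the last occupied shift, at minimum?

3

The precedence chain requires at least 3 distinct shifts.
With at most 2 per shift and 4 operations, at least 2 shifts are needed.
3 works (last occupied shift: shift 3): for example finish=shift 1, weld=shift 3, drill=shift 2, bend=shift 1.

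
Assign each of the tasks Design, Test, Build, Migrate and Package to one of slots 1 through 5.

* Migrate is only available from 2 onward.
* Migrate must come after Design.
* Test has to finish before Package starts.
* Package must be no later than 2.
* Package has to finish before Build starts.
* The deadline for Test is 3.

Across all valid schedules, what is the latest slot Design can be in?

Downstream work caps Design at 4.
Design at 4 is achievable: Design=4; Test=1; Build=3; Migrate=5; Package=2.

4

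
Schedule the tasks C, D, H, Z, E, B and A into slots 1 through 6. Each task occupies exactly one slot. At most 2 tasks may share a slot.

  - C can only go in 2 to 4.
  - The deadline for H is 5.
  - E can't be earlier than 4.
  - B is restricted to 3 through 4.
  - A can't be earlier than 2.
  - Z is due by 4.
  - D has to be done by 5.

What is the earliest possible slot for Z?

Z's own window allows nothing later than 4.
Z at 1 is achievable: Z in 1, C in 2, E in 4, B in 3, D in 1, H in 2, A in 3.

1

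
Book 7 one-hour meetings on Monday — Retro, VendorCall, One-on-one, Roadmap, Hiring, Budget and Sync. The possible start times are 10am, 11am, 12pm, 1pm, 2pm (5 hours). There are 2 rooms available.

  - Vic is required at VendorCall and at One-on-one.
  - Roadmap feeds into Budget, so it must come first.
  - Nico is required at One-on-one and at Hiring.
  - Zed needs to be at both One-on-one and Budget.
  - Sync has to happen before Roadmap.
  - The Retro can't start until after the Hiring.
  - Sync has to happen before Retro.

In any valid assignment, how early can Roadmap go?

Precedence pushes Roadmap to at least 11am; downstream work caps Roadmap at 1pm.
Roadmap at 11am is achievable: Hiring -> 10am, Retro -> 11am, Roadmap -> 11am, VendorCall -> 12pm, Sync -> 10am, One-on-one -> 1pm, Budget -> 12pm.

11am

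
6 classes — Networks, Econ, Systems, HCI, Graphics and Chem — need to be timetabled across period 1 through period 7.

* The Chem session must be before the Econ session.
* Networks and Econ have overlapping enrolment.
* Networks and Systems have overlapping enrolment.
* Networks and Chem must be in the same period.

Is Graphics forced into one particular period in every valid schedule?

Graphics can be period 1 (e.g. Graphics=period 1; Networks=period 1; Econ=period 2; HCI=period 1; Systems=period 2; Chem=period 1) or period 2 (e.g. HCI=period 1; Chem=period 1; Networks=period 1; Systems=period 2; Econ=period 2; Graphics=period 2).

No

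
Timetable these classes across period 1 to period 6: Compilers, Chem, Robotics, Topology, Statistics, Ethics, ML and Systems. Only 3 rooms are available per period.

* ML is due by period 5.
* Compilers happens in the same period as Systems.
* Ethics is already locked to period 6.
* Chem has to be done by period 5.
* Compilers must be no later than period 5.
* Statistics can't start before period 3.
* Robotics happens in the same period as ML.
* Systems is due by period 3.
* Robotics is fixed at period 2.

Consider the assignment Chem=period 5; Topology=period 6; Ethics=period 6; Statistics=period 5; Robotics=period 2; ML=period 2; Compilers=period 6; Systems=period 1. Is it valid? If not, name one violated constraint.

No — it violates: Compilers must be no later than period 5

ML is due by period 5 — holds.
Ethics is already locked to period 6 — holds.
Robotics is fixed at period 2 — holds.
Only 3 rooms are available per period — holds.
Statistics can't start before period 3 — holds.
Systems is due by period 3 — holds.
Robotics happens in the same period as ML — holds.
Compilers happens in the same period as Systems — violated.
Chem has to be done by period 5 — holds.
Compilers must be no later than period 5 — violated.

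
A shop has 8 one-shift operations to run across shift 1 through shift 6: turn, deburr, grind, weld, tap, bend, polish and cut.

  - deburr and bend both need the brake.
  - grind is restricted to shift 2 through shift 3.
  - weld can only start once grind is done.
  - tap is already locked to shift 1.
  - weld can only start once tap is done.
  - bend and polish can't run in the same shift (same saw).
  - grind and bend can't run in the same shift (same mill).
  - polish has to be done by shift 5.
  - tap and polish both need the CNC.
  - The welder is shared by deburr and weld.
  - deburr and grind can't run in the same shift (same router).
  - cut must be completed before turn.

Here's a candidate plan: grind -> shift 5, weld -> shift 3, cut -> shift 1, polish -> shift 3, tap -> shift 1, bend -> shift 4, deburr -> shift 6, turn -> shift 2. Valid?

No. weld can only start once grind is done is not satisfied.

weld can only start once grind is done — violated.
grind is restricted to shift 2 through shift 3 — violated.
The welder is shared by deburr and weld — holds.
deburr and bend both need the brake — holds.
polish has to be done by shift 5 — holds.
bend and polish can't run in the same shift (same saw) — holds.
cut must be completed before turn — holds.
tap is already locked to shift 1 — holds.
deburr and grind can't run in the same shift (same router) — holds.
weld can only start once tap is done — holds.
tap and polish both need the CNC — holds.
grind and bend can't run in the same shift (same mill) — holds.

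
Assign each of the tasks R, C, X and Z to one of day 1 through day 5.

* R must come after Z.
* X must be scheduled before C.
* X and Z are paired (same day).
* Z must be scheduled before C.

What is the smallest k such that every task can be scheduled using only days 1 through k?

2 days

The precedence chain requires at least 2 distinct days.
2 works (last occupied day: day 2): for example X=day 1, Z=day 1, C=day 2, R=day 2.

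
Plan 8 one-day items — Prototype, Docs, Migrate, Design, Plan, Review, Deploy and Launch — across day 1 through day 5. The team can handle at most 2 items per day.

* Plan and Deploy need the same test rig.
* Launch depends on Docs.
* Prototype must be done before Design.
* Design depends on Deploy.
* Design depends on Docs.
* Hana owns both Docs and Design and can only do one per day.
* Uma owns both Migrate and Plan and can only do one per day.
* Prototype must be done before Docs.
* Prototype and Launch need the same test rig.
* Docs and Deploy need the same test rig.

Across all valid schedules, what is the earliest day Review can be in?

Review at day 1 is achievable: Design in day 4, Launch in day 3, Plan in day 4, Review in day 1, Prototype in day 1, Migrate in day 2, Docs in day 2, Deploy in day 3.

day 1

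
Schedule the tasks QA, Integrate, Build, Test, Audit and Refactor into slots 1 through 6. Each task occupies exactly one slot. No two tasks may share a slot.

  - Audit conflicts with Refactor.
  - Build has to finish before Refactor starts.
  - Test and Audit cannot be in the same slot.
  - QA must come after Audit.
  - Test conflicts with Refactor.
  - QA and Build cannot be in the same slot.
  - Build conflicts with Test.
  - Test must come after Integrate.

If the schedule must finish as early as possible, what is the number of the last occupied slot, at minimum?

The precedence chain requires at least 2 distinct slots.
With at most 1 per slot and 6 tasks, at least 6 slots are needed.
6 works (last occupied slot: 6): for example QA=2, Integrate=3, Test=5, Audit=1, Build=4, Refactor=6.

slot 6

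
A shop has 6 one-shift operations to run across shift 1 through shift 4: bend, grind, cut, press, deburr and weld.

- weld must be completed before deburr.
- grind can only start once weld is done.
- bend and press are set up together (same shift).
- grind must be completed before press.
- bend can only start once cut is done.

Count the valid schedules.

30

Splitting on bend: it can be shift 3 (6), shift 4 (24). Listing each branch's schedules as (grind, cut, press, deburr, weld) by shift number:
bend=shift 3: (2,1,3,2,1) (2,1,3,3,1) (2,1,3,4,1) (2,2,3,2,1) (2,2,3,3,1) (2,2,3,4,1) — 6.
bend=shift 4: (2,1,4,2,1) (2,1,4,3,1) (2,1,4,4,1) (2,2,4,2,1) (2,2,4,3,1) (2,2,4,4,1) (2,3,4,2,1) (2,3,4,3,1) (2,3,4,4,1) (3,1,4,2,1) (3,1,4,3,1) (3,1,4,3,2) (3,1,4,4,1) (3,1,4,4,2) (3,2,4,2,1) (3,2,4,3,1) (3,2,4,3,2) (3,2,4,4,1) (3,2,4,4,2) (3,3,4,2,1) (3,3,4,3,1) (3,3,4,3,2) (3,3,4,4,1) (3,3,4,4,2) — 24.
Summing: 6 + 24 = 30.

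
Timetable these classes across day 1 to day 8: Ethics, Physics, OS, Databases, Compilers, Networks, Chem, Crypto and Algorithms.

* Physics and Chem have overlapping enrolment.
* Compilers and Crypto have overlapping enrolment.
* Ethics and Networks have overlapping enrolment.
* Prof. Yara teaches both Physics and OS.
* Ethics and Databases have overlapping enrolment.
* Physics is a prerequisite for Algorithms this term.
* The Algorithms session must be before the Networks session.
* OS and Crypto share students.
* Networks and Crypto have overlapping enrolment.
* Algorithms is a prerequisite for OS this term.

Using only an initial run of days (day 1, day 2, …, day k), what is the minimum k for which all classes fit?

3 days

The precedence chain requires at least 3 distinct days.
3 works (last occupied day: day 3): for example Chem in day 2; OS in day 3; Ethics in day 1; Crypto in day 2; Databases in day 2; Networks in day 3; Algorithms in day 2; Physics in day 1; Compilers in day 1.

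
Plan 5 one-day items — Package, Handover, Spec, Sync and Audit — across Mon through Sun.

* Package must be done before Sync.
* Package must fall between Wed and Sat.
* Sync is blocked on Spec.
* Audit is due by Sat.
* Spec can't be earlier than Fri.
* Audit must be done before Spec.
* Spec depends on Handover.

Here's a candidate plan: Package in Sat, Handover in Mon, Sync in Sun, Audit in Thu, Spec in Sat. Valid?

Valid

Sync is blocked on Spec — holds.
Audit must be done before Spec — holds.
Spec can't be earlier than Fri — holds.
Audit is due by Sat — holds.
Spec depends on Handover — holds.
Package must fall between Wed and Sat — holds.
Package must be done before Sync — holds.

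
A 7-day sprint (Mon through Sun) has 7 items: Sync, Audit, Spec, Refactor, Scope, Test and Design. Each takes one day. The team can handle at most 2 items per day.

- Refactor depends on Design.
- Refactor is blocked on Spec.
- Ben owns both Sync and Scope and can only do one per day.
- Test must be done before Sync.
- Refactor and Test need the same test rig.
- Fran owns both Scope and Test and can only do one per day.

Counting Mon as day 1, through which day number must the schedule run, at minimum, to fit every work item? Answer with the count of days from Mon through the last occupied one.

4

The precedence chain requires at least 2 distinct days.
With at most 2 per day and 7 work items, at least 4 days are needed.
4 works (last occupied day: Thu): for example Test -> Wed; Audit -> Wed; Refactor -> Tue; Sync -> Thu; Design -> Mon; Scope -> Tue; Spec -> Mon.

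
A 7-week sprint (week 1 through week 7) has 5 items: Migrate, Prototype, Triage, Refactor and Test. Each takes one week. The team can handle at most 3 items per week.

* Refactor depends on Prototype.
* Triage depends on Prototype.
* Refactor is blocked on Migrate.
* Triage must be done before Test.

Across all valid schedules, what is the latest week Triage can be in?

Precedence pushes Triage to at least week 2; downstream work caps Triage at week 6.
Triage at week 6 is achievable: Triage -> week 6, Test -> week 7, Prototype -> week 1, Migrate -> week 1, Refactor -> week 2.

week 6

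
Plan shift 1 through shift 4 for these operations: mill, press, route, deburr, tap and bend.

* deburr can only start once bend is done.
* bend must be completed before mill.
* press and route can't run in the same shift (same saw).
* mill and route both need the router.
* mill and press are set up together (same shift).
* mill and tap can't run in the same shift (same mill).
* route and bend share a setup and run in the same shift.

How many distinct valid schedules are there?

42

Splitting on mill: it can be shift 2 (9), shift 3 (15), shift 4 (18). Listing each branch's schedules as (press, route, deburr, tap, bend) by shift number:
mill=shift 2: (2,1,2,1,1) (2,1,2,3,1) (2,1,2,4,1) (2,1,3,1,1) (2,1,3,3,1) (2,1,3,4,1) (2,1,4,1,1) (2,1,4,3,1) (2,1,4,4,1) — 9.
mill=shift 3: (3,1,2,1,1) (3,1,2,2,1) (3,1,2,4,1) (3,1,3,1,1) (3,1,3,2,1) (3,1,3,4,1) (3,1,4,1,1) (3,1,4,2,1) (3,1,4,4,1) (3,2,3,1,2) (3,2,3,2,2) (3,2,3,4,2) (3,2,4,1,2) (3,2,4,2,2) (3,2,4,4,2) — 15.
mill=shift 4: (4,1,2,1,1) (4,1,2,2,1) (4,1,2,3,1) (4,1,3,1,1) (4,1,3,2,1) (4,1,3,3,1) (4,1,4,1,1) (4,1,4,2,1) (4,1,4,3,1) (4,2,3,1,2) (4,2,3,2,2) (4,2,3,3,2) (4,2,4,1,2) (4,2,4,2,2) (4,2,4,3,2) (4,3,4,1,3) (4,3,4,2,3) (4,3,4,3,3) — 18.
Summing: 9 + 15 + 18 = 42.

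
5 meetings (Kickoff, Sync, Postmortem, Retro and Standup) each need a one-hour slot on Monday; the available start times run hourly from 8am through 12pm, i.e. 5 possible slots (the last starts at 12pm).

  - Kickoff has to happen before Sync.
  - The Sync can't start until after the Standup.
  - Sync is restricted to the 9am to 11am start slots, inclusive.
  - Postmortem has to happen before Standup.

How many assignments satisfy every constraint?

55

Splitting on Kickoff: it can be 8am (20), 9am (20), 10am (15). Listing each branch's schedules as (Sync, Postmortem, Retro, Standup):
Kickoff=8am: (10am,8am,8am,9am) (10am,8am,9am,9am) (10am,8am,10am,9am) (10am,8am,11am,9am) (10am,8am,12pm,9am) (11am,8am,8am,9am) (11am,8am,8am,10am) (11am,8am,9am,9am) (11am,8am,9am,10am) (11am,8am,10am,9am) (11am,8am,10am,10am) (11am,8am,11am,9am) (11am,8am,11am,10am) (11am,8am,12pm,9am) (11am,8am,12pm,10am) (11am,9am,8am,10am) (11am,9am,9am,10am) (11am,9am,10am,10am) (11am,9am,11am,10am) (11am,9am,12pm,10am) — 20.
Kickoff=9am: (10am,8am,8am,9am) (10am,8am,9am,9am) (10am,8am,10am,9am) (10am,8am,11am,9am) (10am,8am,12pm,9am) (11am,8am,8am,9am) (11am,8am,8am,10am) (11am,8am,9am,9am) (11am,8am,9am,10am) (11am,8am,10am,9am) (11am,8am,10am,10am) (11am,8am,11am,9am) (11am,8am,11am,10am) (11am,8am,12pm,9am) (11am,8am,12pm,10am) (11am,9am,8am,10am) (11am,9am,9am,10am) (11am,9am,10am,10am) (11am,9am,11am,10am) (11am,9am,12pm,10am) — 20.
Kickoff=10am: (11am,8am,8am,9am) (11am,8am,8am,10am) (11am,8am,9am,9am) (11am,8am,9am,10am) (11am,8am,10am,9am) (11am,8am,10am,10am) (11am,8am,11am,9am) (11am,8am,11am,10am) (11am,8am,12pm,9am) (11am,8am,12pm,10am) (11am,9am,8am,10am) (11am,9am,9am,10am) (11am,9am,10am,10am) (11am,9am,11am,10am) (11am,9am,12pm,10am) — 15.
Summing: 20 + 20 + 15 = 55.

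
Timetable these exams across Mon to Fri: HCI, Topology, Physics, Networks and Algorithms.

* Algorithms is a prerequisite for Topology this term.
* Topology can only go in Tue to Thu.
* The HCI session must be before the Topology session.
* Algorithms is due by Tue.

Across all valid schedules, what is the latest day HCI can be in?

Downstream work caps HCI at Wed.
HCI at Wed is achievable: Algorithms -> Mon; HCI -> Wed; Networks -> Mon; Physics -> Mon; Topology -> Thu.

Wed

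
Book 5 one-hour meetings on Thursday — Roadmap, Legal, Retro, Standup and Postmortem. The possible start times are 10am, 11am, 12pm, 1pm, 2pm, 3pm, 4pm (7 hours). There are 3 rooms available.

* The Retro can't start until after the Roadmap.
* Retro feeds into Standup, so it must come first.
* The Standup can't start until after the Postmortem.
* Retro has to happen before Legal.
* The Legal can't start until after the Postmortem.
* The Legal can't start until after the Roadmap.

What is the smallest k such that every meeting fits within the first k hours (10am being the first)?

The precedence chain requires at least 3 distinct hours.
With at most 3 per hour and 5 meetings, at least 2 hours are needed.
3 works (last occupied hour: 12pm): for example Retro in 11am; Roadmap in 10am; Legal in 12pm; Postmortem in 10am; Standup in 12pm.

3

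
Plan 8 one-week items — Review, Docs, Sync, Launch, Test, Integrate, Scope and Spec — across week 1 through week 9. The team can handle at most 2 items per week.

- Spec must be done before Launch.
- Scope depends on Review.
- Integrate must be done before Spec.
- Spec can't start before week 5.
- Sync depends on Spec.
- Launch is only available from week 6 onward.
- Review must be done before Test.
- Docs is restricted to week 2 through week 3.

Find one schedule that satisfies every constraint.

Launch=week 6, Docs=week 2, Spec=week 5, Sync=week 6, Review=week 1, Test=week 2, Scope=week 3, Integrate=week 1

Checking: Review(week 1) before Scope(week 3); Spec(week 5) before Launch(week 6); Integrate(week 1) before Spec(week 5); Review(week 1) before Test(week 2); Spec(week 5) before Sync(week 6); Docs=week 2 in [week 2,week 3]; Launch=week 6 in [week 6,week 9]; Spec=week 5 in [week 5,week 9]; max 2 per week (cap 2).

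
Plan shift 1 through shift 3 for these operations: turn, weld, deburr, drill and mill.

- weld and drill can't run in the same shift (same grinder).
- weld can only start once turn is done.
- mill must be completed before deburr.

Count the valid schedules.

Splitting on turn: it can be shift 1 (12), shift 2 (6). Listing each branch's schedules as (weld, deburr, drill, mill) by shift number:
turn=shift 1: (2,2,1,1) (2,2,3,1) (2,3,1,1) (2,3,1,2) (2,3,3,1) (2,3,3,2) (3,2,1,1) (3,2,2,1) (3,3,1,1) (3,3,1,2) (3,3,2,1) (3,3,2,2) — 12.
turn=shift 2: (3,2,1,1) (3,2,2,1) (3,3,1,1) (3,3,1,2) (3,3,2,1) (3,3,2,2) — 6.
Summing: 12 + 6 = 18.

18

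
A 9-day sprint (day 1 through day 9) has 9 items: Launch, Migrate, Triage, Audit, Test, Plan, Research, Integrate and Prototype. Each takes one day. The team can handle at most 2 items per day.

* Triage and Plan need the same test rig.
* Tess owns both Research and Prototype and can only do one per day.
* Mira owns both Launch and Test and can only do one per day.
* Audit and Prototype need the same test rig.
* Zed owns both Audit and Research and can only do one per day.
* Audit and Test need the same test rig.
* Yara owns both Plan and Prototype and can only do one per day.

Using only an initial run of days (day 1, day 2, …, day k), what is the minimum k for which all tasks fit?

5 days

With at most 2 per day and 9 tasks, at least 5 days are needed.
5 works (last occupied day: day 5): for example Triage in day 2, Prototype in day 5, Launch in day 1, Migrate in day 1, Integrate in day 4, Audit in day 2, Test in day 3, Research in day 4, Plan in day 3.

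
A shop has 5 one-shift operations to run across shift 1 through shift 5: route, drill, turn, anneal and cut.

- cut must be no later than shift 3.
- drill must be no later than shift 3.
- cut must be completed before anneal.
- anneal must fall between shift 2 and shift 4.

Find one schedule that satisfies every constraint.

drill=shift 1; cut=shift 1; route=shift 1; anneal=shift 2; turn=shift 1

Checking: cut(shift 1) before anneal(shift 2); cut=shift 1 in [shift 1,shift 3]; drill=shift 1 in [shift 1,shift 3]; anneal=shift 2 in [shift 2,shift 4].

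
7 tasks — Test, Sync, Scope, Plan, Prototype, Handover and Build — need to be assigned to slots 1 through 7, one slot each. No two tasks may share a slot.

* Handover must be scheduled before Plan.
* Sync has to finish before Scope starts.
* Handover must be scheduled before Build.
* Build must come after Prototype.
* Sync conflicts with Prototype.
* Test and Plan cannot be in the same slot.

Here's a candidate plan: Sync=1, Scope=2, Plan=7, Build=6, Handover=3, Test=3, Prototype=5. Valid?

Build must come after Prototype — holds.
Sync conflicts with Prototype — holds.
Test and Plan cannot be in the same slot — holds.
No two tasks may share a slot — violated.
Handover must be scheduled before Build — holds.
Sync has to finish before Scope starts — holds.
Handover must be scheduled before Plan — holds.

No. No two tasks may share a slot is not satisfied.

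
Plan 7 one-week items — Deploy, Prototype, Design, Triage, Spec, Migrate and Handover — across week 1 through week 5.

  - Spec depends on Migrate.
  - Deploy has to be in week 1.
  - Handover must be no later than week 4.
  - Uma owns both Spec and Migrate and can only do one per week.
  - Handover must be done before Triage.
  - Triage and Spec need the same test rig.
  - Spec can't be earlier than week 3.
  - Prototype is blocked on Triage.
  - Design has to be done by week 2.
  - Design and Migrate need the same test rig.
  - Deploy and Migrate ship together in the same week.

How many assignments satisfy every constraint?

Splitting on Prototype: it can be week 3 (3), week 4 (7), week 5 (13). Listing each branch's schedules as (Deploy, Design, Triage, Spec, Migrate, Handover) by week number:
Prototype=week 3: (1,2,2,3,1,1) (1,2,2,4,1,1) (1,2,2,5,1,1) — 3.
Prototype=week 4: (1,2,2,3,1,1) (1,2,2,4,1,1) (1,2,2,5,1,1) (1,2,3,4,1,1) (1,2,3,4,1,2) (1,2,3,5,1,1) (1,2,3,5,1,2) — 7.
Prototype=week 5: (1,2,2,3,1,1) (1,2,2,4,1,1) (1,2,2,5,1,1) (1,2,3,4,1,1) (1,2,3,4,1,2) (1,2,3,5,1,1) (1,2,3,5,1,2) (1,2,4,3,1,1) (1,2,4,3,1,2) (1,2,4,3,1,3) (1,2,4,5,1,1) (1,2,4,5,1,2) (1,2,4,5,1,3) — 13.
Summing: 3 + 7 + 13 = 23.

23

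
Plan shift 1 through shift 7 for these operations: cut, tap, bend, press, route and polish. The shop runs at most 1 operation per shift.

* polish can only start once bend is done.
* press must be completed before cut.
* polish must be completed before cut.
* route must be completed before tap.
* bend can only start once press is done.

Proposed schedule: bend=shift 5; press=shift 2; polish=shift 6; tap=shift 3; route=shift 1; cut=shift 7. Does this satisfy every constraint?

press must be completed before cut — holds.
bend can only start once press is done — holds.
polish can only start once bend is done — holds.
route must be completed before tap — holds.
polish must be completed before cut — holds.
The shop runs at most 1 operation per shift — holds.

Yes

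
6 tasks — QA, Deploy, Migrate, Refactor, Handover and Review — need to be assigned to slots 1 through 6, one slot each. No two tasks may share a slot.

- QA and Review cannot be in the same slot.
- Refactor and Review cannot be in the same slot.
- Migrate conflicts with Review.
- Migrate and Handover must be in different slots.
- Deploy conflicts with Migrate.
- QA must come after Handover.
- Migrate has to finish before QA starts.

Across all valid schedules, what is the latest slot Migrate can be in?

5

Downstream work caps Migrate at 5.
Migrate at 5 is achievable: Refactor in 3; Migrate in 5; Deploy in 2; Review in 4; Handover in 1; QA in 6.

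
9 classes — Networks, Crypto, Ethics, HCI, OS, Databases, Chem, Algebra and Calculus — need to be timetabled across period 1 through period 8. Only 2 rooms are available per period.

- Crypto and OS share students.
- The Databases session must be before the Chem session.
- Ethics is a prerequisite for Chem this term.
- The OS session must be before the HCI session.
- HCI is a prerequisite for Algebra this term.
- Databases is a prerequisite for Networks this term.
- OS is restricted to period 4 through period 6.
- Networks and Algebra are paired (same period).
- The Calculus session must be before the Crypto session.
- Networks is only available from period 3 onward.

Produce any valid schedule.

Algebra in period 6, Networks in period 6, HCI in period 5, Calculus in period 2, Crypto in period 3, Ethics in period 1, Chem in period 2, OS in period 4, Databases in period 1

Checking: Databases(period 1) before Networks(period 6); Databases(period 1) before Chem(period 2); Calculus(period 2) before Crypto(period 3); HCI(period 5) before Algebra(period 6); OS(period 4) before HCI(period 5); Ethics(period 1) before Chem(period 2); Crypto(period 3) != OS(period 4); Networks = Algebra = period 6; OS=period 4 in [period 4,period 6]; Networks=period 6 in [period 3,period 8]; max 2 per period (cap 2).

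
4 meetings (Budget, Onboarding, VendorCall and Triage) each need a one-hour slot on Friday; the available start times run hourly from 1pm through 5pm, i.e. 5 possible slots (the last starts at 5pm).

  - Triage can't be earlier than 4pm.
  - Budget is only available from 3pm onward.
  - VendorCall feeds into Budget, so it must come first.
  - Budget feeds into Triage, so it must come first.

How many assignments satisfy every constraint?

35

Splitting on Budget: it can be 3pm (20), 4pm (15). Listing each branch's schedules as (Onboarding, VendorCall, Triage):
Budget=3pm: (1pm,1pm,4pm) (1pm,1pm,5pm) (1pm,2pm,4pm) (1pm,2pm,5pm) (2pm,1pm,4pm) (2pm,1pm,5pm) (2pm,2pm,4pm) (2pm,2pm,5pm) (3pm,1pm,4pm) (3pm,1pm,5pm) (3pm,2pm,4pm) (3pm,2pm,5pm) (4pm,1pm,4pm) (4pm,1pm,5pm) (4pm,2pm,4pm) (4pm,2pm,5pm) (5pm,1pm,4pm) (5pm,1pm,5pm) (5pm,2pm,4pm) (5pm,2pm,5pm) — 20.
Budget=4pm: (1pm,1pm,5pm) (1pm,2pm,5pm) (1pm,3pm,5pm) (2pm,1pm,5pm) (2pm,2pm,5pm) (2pm,3pm,5pm) (3pm,1pm,5pm) (3pm,2pm,5pm) (3pm,3pm,5pm) (4pm,1pm,5pm) (4pm,2pm,5pm) (4pm,3pm,5pm) (5pm,1pm,5pm) (5pm,2pm,5pm) (5pm,3pm,5pm) — 15.
Summing: 20 + 15 = 35.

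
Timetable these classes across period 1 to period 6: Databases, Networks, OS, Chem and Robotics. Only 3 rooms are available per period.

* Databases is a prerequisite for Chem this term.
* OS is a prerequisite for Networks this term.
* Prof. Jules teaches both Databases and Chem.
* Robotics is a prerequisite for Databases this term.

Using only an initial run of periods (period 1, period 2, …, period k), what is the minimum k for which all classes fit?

The precedence chain requires at least 3 distinct periods.
With at most 3 per period and 5 classes, at least 2 periods are needed.
3 works (last occupied period: period 3): for example Databases -> period 2, Robotics -> period 1, Chem -> period 3, Networks -> period 2, OS -> period 1.

3 periods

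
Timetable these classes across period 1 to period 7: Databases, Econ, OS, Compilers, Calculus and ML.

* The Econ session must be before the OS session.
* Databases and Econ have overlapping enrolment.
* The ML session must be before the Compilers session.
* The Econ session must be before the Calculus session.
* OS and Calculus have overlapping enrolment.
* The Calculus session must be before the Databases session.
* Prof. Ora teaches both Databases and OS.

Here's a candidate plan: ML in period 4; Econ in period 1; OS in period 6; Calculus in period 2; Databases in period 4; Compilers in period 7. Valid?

OS and Calculus have overlapping enrolment — holds.
Prof. Ora teaches both Databases and OS — holds.
The Econ session must be before the OS session — holds.
The Calculus session must be before the Databases session — holds.
Databases and Econ have overlapping enrolment — holds.
The Econ session must be before the Calculus session — holds.
The ML session must be before the Compilers session — holds.

Yes, all constraints hold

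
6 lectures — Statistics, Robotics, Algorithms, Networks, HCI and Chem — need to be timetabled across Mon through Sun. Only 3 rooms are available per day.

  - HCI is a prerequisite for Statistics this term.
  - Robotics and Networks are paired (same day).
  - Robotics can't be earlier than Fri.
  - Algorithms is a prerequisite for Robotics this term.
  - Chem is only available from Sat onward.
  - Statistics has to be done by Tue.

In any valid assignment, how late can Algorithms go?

Downstream work caps Algorithms at Sat.
Algorithms at Sat is achievable: Networks in Sun; Statistics in Tue; Algorithms in Sat; Robotics in Sun; Chem in Sat; HCI in Mon.

Sat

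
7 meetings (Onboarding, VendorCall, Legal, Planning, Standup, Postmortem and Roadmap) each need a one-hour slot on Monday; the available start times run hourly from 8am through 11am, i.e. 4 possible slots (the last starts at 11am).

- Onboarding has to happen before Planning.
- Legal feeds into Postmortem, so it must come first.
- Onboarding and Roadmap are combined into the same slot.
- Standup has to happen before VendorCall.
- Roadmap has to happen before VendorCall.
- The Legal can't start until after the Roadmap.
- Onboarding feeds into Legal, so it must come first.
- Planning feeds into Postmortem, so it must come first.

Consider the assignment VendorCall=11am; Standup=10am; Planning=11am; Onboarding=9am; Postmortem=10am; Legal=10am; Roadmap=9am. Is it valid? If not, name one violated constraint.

No — it violates: Planning feeds into Postmortem, so it must come first

The Legal can't start until after the Roadmap — holds.
Onboarding feeds into Legal, so it must come first — holds.
Onboarding has to happen before Planning — holds.
Onboarding and Roadmap are combined into the same slot — holds.
Roadmap has to happen before VendorCall — holds.
Planning feeds into Postmortem, so it must come first — violated.
Standup has to happen before VendorCall — holds.
Legal feeds into Postmortem, so it must come first — violated.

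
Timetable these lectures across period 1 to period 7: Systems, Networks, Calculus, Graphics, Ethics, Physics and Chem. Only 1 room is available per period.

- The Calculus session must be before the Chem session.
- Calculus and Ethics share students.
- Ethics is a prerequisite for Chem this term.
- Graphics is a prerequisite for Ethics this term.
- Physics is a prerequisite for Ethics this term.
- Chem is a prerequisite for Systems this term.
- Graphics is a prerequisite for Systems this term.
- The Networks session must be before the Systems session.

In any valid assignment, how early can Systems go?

Precedence pushes Systems to at least period 4.
Systems at period 7 is achievable: Networks=period 6, Graphics=period 1, Calculus=period 4, Physics=period 2, Systems=period 7, Chem=period 5, Ethics=period 3.
Nothing earlier works — the conflict and capacity constraints rule out every period before period 7.

period 7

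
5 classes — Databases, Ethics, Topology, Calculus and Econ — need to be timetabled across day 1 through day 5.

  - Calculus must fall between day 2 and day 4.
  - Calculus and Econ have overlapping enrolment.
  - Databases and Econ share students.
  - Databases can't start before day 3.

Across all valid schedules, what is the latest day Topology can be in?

day 5

Topology at day 5 is achievable: Calculus -> day 2, Econ -> day 1, Databases -> day 3, Ethics -> day 1, Topology -> day 5.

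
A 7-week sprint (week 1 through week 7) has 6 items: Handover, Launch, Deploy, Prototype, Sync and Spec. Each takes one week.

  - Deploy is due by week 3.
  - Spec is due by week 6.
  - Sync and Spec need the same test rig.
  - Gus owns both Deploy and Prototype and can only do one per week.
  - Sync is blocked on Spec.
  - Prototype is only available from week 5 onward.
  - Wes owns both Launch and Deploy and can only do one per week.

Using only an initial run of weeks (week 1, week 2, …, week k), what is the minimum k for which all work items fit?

5

The precedence chain requires at least 2 distinct weeks.
Prototype can't be placed before week 5, so the schedule must run through at least week 5.
5 works (last occupied week: week 5): for example Spec=week 1; Sync=week 2; Deploy=week 1; Prototype=week 5; Handover=week 1; Launch=week 2.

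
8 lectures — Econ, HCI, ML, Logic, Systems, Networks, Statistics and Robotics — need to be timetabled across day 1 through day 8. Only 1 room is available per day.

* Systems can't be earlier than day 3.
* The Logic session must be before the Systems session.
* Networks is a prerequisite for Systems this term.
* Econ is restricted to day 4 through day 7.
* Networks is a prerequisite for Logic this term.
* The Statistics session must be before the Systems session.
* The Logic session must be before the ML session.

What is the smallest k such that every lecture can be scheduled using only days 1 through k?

The precedence chain requires at least 3 distinct days.
With at most 1 per day and 8 lectures, at least 8 days are needed.
Econ can't be placed before day 4, so the schedule must run through at least day 4.
8 works (last occupied day: day 8): for example Statistics in day 3, Networks in day 1, Systems in day 5, Robotics in day 8, HCI in day 7, Econ in day 4, ML in day 6, Logic in day 2.

8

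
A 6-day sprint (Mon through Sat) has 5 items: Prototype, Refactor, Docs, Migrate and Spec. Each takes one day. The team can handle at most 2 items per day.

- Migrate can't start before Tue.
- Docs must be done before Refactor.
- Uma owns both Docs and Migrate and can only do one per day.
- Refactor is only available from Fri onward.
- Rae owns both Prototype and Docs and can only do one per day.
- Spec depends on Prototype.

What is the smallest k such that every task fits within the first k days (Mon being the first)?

The precedence chain requires at least 2 distinct days.
With at most 2 per day and 5 tasks, at least 3 days are needed.
Refactor can't be placed before Fri — that is day 5 counting from Mon — so the schedule must run through at least 5 days.
5 works (last occupied day: Fri): for example Docs=Wed; Migrate=Tue; Prototype=Mon; Refactor=Fri; Spec=Tue.

5 days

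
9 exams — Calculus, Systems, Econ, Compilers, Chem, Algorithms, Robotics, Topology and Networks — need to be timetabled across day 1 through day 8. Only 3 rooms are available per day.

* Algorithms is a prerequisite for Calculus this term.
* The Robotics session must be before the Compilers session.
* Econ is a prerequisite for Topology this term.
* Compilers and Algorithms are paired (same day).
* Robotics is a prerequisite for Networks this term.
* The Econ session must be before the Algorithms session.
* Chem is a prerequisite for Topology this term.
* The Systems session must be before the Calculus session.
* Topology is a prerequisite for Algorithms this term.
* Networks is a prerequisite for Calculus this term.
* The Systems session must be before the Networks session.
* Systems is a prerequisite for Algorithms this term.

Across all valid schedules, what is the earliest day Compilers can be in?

Compilers must be in the same day as Algorithms, which can't be before day 3, so Compilers is at least day 3; Compilers must be in the same day as Algorithms, which can't be after day 7, so Compilers is at most day 7.
Compilers at day 3 is achievable: Calculus=day 4; Algorithms=day 3; Networks=day 3; Systems=day 1; Robotics=day 2; Chem=day 1; Topology=day 2; Econ=day 1; Compilers=day 3.

day 3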